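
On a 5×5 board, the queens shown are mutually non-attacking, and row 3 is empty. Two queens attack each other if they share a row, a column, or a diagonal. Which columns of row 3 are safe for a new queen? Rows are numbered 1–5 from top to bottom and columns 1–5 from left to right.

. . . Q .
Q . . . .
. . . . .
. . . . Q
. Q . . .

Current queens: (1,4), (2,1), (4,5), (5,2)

columns 3

(1,4) attacks row 3 at column 4 and diagonals 2.
(2,1) attacks row 3 at column 1 and diagonals 2.
(4,5) attacks row 3 at column 5 and diagonals 4.
(5,2) attacks row 3 at column 2 and diagonals 4.
Attacked columns: {1, 2, 4, 5}. Safe: {3}.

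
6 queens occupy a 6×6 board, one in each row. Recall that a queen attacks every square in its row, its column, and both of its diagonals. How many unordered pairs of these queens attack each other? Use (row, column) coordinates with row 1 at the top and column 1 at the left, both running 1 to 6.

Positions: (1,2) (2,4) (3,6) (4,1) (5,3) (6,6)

1

Same column: (3,6)–(6,6) (column 6).
Total attacking pairs: 1.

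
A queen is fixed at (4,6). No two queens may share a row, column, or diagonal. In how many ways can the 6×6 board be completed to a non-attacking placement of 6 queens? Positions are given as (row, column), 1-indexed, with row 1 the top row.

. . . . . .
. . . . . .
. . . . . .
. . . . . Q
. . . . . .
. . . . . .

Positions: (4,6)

Branch on row 1: col 1 → 0; col 2 → 0; col 4 → 0; col 5 → 1.
Sum: 0 + 0 + 0 + 1 = 1.

1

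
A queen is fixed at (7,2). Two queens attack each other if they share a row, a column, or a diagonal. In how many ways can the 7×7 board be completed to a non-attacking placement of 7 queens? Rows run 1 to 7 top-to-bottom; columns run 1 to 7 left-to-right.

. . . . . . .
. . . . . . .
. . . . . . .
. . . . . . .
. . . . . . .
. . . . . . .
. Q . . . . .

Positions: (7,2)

Branch on row 1: col 1 → 0; col 3 → 0; col 4 → 1; col 5 → 1; col 6 → 4; col 7 → 1.
Sum: 0 + 0 + 1 + 1 + 4 + 1 = 7.

7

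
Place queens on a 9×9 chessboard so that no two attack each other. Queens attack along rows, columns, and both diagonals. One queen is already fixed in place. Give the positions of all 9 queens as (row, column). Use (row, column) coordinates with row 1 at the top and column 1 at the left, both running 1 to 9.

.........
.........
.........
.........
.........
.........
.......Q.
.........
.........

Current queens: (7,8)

(1,1) (2,5) (3,9) (4,6) (5,4) (6,2) (7,8) (8,3) (9,7)

Row 1: attacked by (7,8)→{2,8}. Safe: 1, 3, 4, 5, 6, 7, 9. Place at column 1.
Row 2: attacked by (1,1)→{1,2}; (7,8)→{3,8}. Safe: 4, 5, 6, 7, 9. Place at column 5.
Row 3: attacked by (1,1)→{1,3}; (2,5)→{4,5,6}; (7,8)→{4,8}. Safe: 2, 7, 9. Place at column 9.
Row 4: attacked by (1,1)→{1,4}; (2,5)→{3,5,7}; (3,9)→{8,9}; (7,8)→{5,8}. Safe: 2, 6. Place at column 6.
Row 5: attacked by (1,1)→{1,5}; (2,5)→{2,5,8}; (3,9)→{7,9}; (4,6)→{5,6,7}; (7,8)→{6,8}. Safe: 3, 4. Place at column 4.
Row 6: attacked by (1,1)→{1,6}; (2,5)→{1,5,9}; (3,9)→{6,9}; (4,6)→{4,6,8}; (5,4)→{3,4,5}; (7,8)→{7,8,9}. Safe: 2. Place at column 2.
Row 8: attacked by (1,1)→{1,8}; (2,5)→{5}; (3,9)→{4,9}; (4,6)→{2,6}; (5,4)→{1,4,7}; (6,2)→{2,4}; (7,8)→{7,8,9}. Safe: 3. Place at column 3.
Row 9: attacked by (1,1)→{1,9}; (2,5)→{5}; (3,9)→{3,9}; (4,6)→{1,6}; (5,4)→{4,8}; (6,2)→{2,5}; (7,8)→{6,8}; (8,3)→{2,3,4}. Safe: 7. Place at column 7.
Columns [1, 5, 9, 6, 4, 2, 8, 3, 7], r−c [0, -3, -6, -2, 1, 4, -1, 5, 2], r+c [2, 7, 12, 10, 9, 8, 15, 11, 16] are all distinct, so no two queens attack.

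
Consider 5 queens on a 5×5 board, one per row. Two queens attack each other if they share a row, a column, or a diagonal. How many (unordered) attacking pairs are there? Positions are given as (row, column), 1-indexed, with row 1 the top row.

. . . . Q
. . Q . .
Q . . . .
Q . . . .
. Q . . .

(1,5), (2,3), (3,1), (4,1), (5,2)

Same column: (3,1)–(4,1) (column 1).
Same diagonal: (2,3)–(4,1) (|2−4| = |3−1| = 2); (4,1)–(5,2) (|4−5| = |1−2| = 1).
Total attacking pairs: 3.

3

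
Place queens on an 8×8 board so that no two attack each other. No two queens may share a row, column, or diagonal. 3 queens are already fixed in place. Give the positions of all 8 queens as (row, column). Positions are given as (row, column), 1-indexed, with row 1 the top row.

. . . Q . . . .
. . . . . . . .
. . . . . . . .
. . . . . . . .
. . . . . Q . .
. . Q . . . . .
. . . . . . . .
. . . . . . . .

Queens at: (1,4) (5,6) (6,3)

Row 2: attacked by (1,4)→{3,4,5}; (5,6)→{3,6}; (6,3)→{3,7}. Safe: 1, 2, 8. Place at column 1.
Row 3: attacked by (1,4)→{2,4,6}; (2,1)→{1,2}; (5,6)→{4,6,8}; (6,3)→{3,6}. Safe: 5, 7. Place at column 5.
Row 4: attacked by (1,4)→{1,4,7}; (2,1)→{1,3}; (3,5)→{4,5,6}; (5,6)→{5,6,7}; (6,3)→{1,3,5}. Safe: 2, 8. Place at column 8.
Row 7: attacked by (1,4)→{4}; (2,1)→{1,6}; (3,5)→{1,5}; (4,8)→{5,8}; (5,6)→{4,6,8}; (6,3)→{2,3,4}. Safe: 7. Place at column 7.
Row 8: attacked by (1,4)→{4}; (2,1)→{1,7}; (3,5)→{5}; (4,8)→{4,8}; (5,6)→{3,6}; (6,3)→{1,3,5}; (7,7)→{6,7,8}. Safe: 2. Place at column 2.
Columns [4, 1, 5, 8, 6, 3, 7, 2], r−c [-3, 1, -2, -4, -1, 3, 0, 6], r+c [5, 3, 8, 12, 11, 9, 14, 10] are all distinct, so no two queens attack.

(1,4) (2,1) (3,5) (4,8) (5,6) (6,3) (7,7) (8,2)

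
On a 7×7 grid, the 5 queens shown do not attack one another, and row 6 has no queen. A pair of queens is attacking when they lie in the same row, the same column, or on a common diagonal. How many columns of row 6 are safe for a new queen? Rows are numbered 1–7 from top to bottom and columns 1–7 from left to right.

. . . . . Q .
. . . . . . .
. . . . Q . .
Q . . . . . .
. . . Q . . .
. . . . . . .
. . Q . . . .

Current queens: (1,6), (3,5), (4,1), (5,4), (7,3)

1

(1,6) attacks row 6 at column 6 and diagonals 1.
(3,5) attacks row 6 at column 5 and diagonals 2.
(4,1) attacks row 6 at column 1 and diagonals 3.
(5,4) attacks row 6 at column 4 and diagonals 3, 5.
(7,3) attacks row 6 at column 3 and diagonals 2, 4.
Attacked columns: {1, 2, 3, 4, 5, 6}. Safe: {7}.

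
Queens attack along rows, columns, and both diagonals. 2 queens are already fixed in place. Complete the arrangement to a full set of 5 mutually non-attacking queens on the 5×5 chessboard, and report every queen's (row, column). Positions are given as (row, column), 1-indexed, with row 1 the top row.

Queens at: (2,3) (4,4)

Row 1: attacked by (2,3)→{2,3,4}; (4,4)→{1,4}. Safe: 5. Place at column 5.
Row 3: attacked by (1,5)→{3,5}; (2,3)→{2,3,4}; (4,4)→{3,4,5}. Safe: 1. Place at column 1.
Row 5: attacked by (1,5)→{1,5}; (2,3)→{3}; (3,1)→{1,3}; (4,4)→{3,4,5}. Safe: 2. Place at column 2.
Columns [5, 3, 1, 4, 2], r−c [-4, -1, 2, 0, 3], r+c [6, 5, 4, 8, 7] are all distinct, so no two queens attack.

(1,5) (2,3) (3,1) (4,4) (5,2)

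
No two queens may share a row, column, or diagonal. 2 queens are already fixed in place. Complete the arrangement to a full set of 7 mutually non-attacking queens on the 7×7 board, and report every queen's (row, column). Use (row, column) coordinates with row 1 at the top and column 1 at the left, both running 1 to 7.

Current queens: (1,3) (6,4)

Row 2: attacked by (1,3)→{2,3,4}; (6,4)→{4}. Safe: 1, 5, 6, 7. Place at column 6.
Row 3: attacked by (1,3)→{1,3,5}; (2,6)→{5,6,7}; (6,4)→{1,4,7}. Safe: 2. Place at column 2.
Row 4: attacked by (1,3)→{3,6}; (2,6)→{4,6}; (3,2)→{1,2,3}; (6,4)→{2,4,6}. Safe: 5, 7. Place at column 5.
Row 5: attacked by (1,3)→{3,7}; (2,6)→{3,6}; (3,2)→{2,4}; (4,5)→{4,5,6}; (6,4)→{3,4,5}. Safe: 1. Place at column 1.
Row 7: attacked by (1,3)→{3}; (2,6)→{1,6}; (3,2)→{2,6}; (4,5)→{2,5}; (5,1)→{1,3}; (6,4)→{3,4,5}. Safe: 7. Place at column 7.
Columns [3, 6, 2, 5, 1, 4, 7], r−c [-2, -4, 1, -1, 4, 2, 0], r+c [4, 8, 5, 9, 6, 10, 14] are all distinct, so no two queens attack.

(1,3) (2,6) (3,2) (4,5) (5,1) (6,4) (7,7)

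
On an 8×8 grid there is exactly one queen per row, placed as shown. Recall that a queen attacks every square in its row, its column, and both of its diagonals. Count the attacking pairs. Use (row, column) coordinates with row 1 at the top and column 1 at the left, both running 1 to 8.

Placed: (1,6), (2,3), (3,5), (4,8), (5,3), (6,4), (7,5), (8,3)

9

Same column: (2,3)–(5,3) (column 3); (2,3)–(8,3) (column 3); (3,5)–(7,5) (column 5); (5,3)–(8,3) (column 3).
Same diagonal: (3,5)–(5,3) (|3−5| = |5−3| = 2); (4,8)–(7,5) (|4−7| = |8−5| = 3); (5,3)–(6,4) (|5−6| = |3−4| = 1); (5,3)–(7,5) (|5−7| = |3−5| = 2); (6,4)–(7,5) (|6−7| = |4−5| = 1).
Total attacking pairs: 9.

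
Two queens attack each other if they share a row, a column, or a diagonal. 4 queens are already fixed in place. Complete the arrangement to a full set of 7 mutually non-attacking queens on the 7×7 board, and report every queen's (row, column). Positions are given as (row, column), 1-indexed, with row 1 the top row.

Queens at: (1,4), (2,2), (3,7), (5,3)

Row 4: attacked by (1,4)→{1,4,7}; (2,2)→{2,4}; (3,7)→{6,7}; (5,3)→{2,3,4}. Safe: 5. Place at column 5.
Row 6: attacked by (1,4)→{4}; (2,2)→{2,6}; (3,7)→{4,7}; (4,5)→{3,5,7}; (5,3)→{2,3,4}. Safe: 1. Place at column 1.
Row 7: attacked by (1,4)→{4}; (2,2)→{2,7}; (3,7)→{3,7}; (4,5)→{2,5}; (5,3)→{1,3,5}; (6,1)→{1,2}. Safe: 6. Place at column 6.
Columns [4, 2, 7, 5, 3, 1, 6], r−c [-3, 0, -4, -1, 2, 5, 1], r+c [5, 4, 10, 9, 8, 7, 13] are all distinct, so no two queens attack.

(1,4) (2,2) (3,7) (4,5) (5,3) (6,1) (7,6)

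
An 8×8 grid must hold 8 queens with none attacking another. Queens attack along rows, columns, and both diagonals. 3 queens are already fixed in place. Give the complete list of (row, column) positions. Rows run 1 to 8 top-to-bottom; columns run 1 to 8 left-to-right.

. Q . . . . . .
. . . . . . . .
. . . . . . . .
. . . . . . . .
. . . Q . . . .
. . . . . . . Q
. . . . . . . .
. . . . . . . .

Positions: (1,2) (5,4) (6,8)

Row 2: attacked by (1,2)→{1,2,3}; (5,4)→{1,4,7}; (6,8)→{4,8}. Safe: 5, 6. Place at column 6.
Row 3: attacked by (1,2)→{2,4}; (2,6)→{5,6,7}; (5,4)→{2,4,6}; (6,8)→{5,8}. Safe: 1, 3. Place at column 1.
Row 4: attacked by (1,2)→{2,5}; (2,6)→{4,6,8}; (3,1)→{1,2}; (5,4)→{3,4,5}; (6,8)→{6,8}. Safe: 7. Place at column 7.
Row 7: attacked by (1,2)→{2,8}; (2,6)→{1,6}; (3,1)→{1,5}; (4,7)→{4,7}; (5,4)→{2,4,6}; (6,8)→{7,8}. Safe: 3. Place at column 3.
Row 8: attacked by (1,2)→{2}; (2,6)→{6}; (3,1)→{1,6}; (4,7)→{3,7}; (5,4)→{1,4,7}; (6,8)→{6,8}; (7,3)→{2,3,4}. Safe: 5. Place at column 5.
Columns [2, 6, 1, 7, 4, 8, 3, 5], r−c [-1, -4, 2, -3, 1, -2, 4, 3], r+c [3, 8, 4, 11, 9, 14, 10, 13] are all distinct, so no two queens attack.

(1,2) (2,6) (3,1) (4,7) (5,4) (6,8) (7,3) (8,5)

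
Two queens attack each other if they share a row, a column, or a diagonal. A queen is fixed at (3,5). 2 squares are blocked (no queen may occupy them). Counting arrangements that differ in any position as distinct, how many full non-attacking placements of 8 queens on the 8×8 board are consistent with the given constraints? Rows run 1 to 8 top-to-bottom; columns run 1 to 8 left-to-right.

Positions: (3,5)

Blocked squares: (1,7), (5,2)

10

Branch on row 1: col 1 → 0; col 2 → 1; col 4 → 5; col 6 → 3; col 8 → 1.
Sum: 0 + 1 + 5 + 3 + 1 = 10.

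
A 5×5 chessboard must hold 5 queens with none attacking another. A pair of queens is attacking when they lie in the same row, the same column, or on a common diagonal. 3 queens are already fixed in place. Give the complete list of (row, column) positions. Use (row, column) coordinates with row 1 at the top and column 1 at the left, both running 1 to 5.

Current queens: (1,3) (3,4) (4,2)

(1,3) (2,1) (3,4) (4,2) (5,5)

Row 2: attacked by (1,3)→{2,3,4}; (3,4)→{3,4,5}; (4,2)→{2,4}. Safe: 1. Place at column 1.
Row 5: attacked by (1,3)→{3}; (2,1)→{1,4}; (3,4)→{2,4}; (4,2)→{1,2,3}. Safe: 5. Place at column 5.
Columns [3, 1, 4, 2, 5], r−c [-2, 1, -1, 2, 0], r+c [4, 3, 7, 6, 10] are all distinct, so no two queens attack.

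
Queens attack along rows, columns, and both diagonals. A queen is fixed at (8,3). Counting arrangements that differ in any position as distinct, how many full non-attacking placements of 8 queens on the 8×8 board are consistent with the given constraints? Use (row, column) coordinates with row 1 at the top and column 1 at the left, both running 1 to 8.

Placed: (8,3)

Branch on row 1: col 1 → 2; col 2 → 2; col 4 → 3; col 5 → 4; col 6 → 5; col 7 → 0; col 8 → 0.
Sum: 2 + 2 + 3 + 4 + 5 + 0 + 0 = 16.

16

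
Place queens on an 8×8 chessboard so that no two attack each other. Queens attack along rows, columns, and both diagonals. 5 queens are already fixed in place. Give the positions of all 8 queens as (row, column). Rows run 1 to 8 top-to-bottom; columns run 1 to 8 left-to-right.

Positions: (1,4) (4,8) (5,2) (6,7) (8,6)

Row 2: attacked by (1,4)→{3,4,5}; (4,8)→{6,8}; (5,2)→{2,5}; (6,7)→{3,7}; (8,6)→{6}. Safe: 1. Place at column 1.
Row 3: attacked by (1,4)→{2,4,6}; (2,1)→{1,2}; (4,8)→{7,8}; (5,2)→{2,4}; (6,7)→{4,7}; (8,6)→{1,6}. Safe: 3, 5. Place at column 5.
Row 7: attacked by (1,4)→{4}; (2,1)→{1,6}; (3,5)→{1,5}; (4,8)→{5,8}; (5,2)→{2,4}; (6,7)→{6,7,8}; (8,6)→{5,6,7}. Safe: 3. Place at column 3.
Columns [4, 1, 5, 8, 2, 7, 3, 6], r−c [-3, 1, -2, -4, 3, -1, 4, 2], r+c [5, 3, 8, 12, 7, 13, 10, 14] are all distinct, so no two queens attack.

(1,4) (2,1) (3,5) (4,8) (5,2) (6,7) (7,3) (8,6)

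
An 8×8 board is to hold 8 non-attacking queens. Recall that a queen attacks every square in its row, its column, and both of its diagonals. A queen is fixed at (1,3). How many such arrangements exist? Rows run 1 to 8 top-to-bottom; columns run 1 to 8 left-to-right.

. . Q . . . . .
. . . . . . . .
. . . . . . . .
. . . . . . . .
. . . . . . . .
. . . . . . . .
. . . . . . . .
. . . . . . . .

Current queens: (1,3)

16

Branch on row 2: col 1 → 1; col 5 → 4; col 6 → 8; col 7 → 2; col 8 → 1.
Sum: 1 + 4 + 8 + 2 + 1 = 16.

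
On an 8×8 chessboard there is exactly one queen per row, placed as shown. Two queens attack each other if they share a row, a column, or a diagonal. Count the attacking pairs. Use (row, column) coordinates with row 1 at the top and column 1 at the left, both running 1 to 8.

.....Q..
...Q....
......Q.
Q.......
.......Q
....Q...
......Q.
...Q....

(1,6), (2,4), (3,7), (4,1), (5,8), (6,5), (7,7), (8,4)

2

Same column: (2,4)–(8,4) (column 4); (3,7)–(7,7) (column 7).
Total attacking pairs: 2.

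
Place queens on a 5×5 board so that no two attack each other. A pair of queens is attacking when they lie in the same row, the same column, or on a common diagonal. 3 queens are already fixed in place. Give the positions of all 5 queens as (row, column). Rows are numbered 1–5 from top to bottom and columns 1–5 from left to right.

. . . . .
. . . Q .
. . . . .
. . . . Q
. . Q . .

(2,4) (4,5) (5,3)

Row 1: attacked by (2,4)→{3,4,5}; (4,5)→{2,5}; (5,3)→{3}. Safe: 1. Place at column 1.
Row 3: attacked by (1,1)→{1,3}; (2,4)→{3,4,5}; (4,5)→{4,5}; (5,3)→{1,3,5}. Safe: 2. Place at column 2.
Columns [1, 4, 2, 5, 3], r−c [0, -2, 1, -1, 2], r+c [2, 6, 5, 9, 8] are all distinct, so no two queens attack.

(1,1) (2,4) (3,2) (4,5) (5,3)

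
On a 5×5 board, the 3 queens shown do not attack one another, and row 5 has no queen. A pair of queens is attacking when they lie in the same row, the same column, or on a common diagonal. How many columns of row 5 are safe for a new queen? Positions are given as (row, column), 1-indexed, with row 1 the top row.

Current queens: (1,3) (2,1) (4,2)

1

(1,3) attacks row 5 at column 3.
(2,1) attacks row 5 at column 1 and diagonals 4.
(4,2) attacks row 5 at column 2 and diagonals 1, 3.
Attacked columns: {1, 2, 3, 4}. Safe: {5}.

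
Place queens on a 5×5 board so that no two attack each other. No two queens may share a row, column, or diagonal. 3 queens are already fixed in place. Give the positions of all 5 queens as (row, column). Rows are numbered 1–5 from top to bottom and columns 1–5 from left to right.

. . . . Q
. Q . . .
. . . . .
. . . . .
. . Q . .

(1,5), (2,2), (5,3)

(1,5) (2,2) (3,4) (4,1) (5,3)

Row 3: attacked by (1,5)→{3,5}; (2,2)→{1,2,3}; (5,3)→{1,3,5}. Safe: 4. Place at column 4.
Row 4: attacked by (1,5)→{2,5}; (2,2)→{2,4}; (3,4)→{3,4,5}; (5,3)→{2,3,4}. Safe: 1. Place at column 1.
Columns [5, 2, 4, 1, 3], r−c [-4, 0, -1, 3, 2], r+c [6, 4, 7, 5, 8] are all distinct, so no two queens attack.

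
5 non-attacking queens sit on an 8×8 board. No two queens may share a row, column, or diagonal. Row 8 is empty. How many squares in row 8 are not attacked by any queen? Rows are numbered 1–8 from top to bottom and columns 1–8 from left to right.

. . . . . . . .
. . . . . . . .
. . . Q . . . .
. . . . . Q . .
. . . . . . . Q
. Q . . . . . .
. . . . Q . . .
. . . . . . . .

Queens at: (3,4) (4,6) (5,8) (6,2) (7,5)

(3,4) attacks row 8 at column 4.
(4,6) attacks row 8 at column 6 and diagonals 2.
(5,8) attacks row 8 at column 8 and diagonals 5.
(6,2) attacks row 8 at column 2 and diagonals 4.
(7,5) attacks row 8 at column 5 and diagonals 4, 6.
Attacked columns: {2, 4, 5, 6, 8}. Safe: {1, 3, 7}.

3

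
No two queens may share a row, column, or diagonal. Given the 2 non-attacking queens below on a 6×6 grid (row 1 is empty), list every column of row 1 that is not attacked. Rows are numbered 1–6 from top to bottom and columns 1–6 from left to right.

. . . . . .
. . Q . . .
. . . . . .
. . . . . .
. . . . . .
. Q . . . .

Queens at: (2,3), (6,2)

columns 1, 5, 6

(2,3) attacks row 1 at column 3 and diagonals 2, 4.
(6,2) attacks row 1 at column 2.
Attacked columns: {2, 3, 4}. Safe: {1, 5, 6}.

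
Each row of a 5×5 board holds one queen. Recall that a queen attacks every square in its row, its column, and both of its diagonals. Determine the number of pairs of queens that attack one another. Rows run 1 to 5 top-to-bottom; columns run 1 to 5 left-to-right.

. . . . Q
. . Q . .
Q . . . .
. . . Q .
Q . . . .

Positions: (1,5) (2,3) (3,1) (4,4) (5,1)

Same column: (3,1)–(5,1) (column 1).
Same diagonal: (1,5)–(5,1) (|1−5| = |5−1| = 4).
Total attacking pairs: 2.

2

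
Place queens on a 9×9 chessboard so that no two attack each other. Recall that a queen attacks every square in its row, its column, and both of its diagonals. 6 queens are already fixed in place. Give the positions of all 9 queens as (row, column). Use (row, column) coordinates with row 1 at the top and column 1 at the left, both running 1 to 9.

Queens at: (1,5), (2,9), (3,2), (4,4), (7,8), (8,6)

Row 5: attacked by (1,5)→{1,5,9}; (2,9)→{6,9}; (3,2)→{2,4}; (4,4)→{3,4,5}; (7,8)→{6,8}; (8,6)→{3,6,9}. Safe: 7. Place at column 7.
Row 6: attacked by (1,5)→{5}; (2,9)→{5,9}; (3,2)→{2,5}; (4,4)→{2,4,6}; (5,7)→{6,7,8}; (7,8)→{7,8,9}; (8,6)→{4,6,8}. Safe: 1, 3. Place at column 3.
Row 9: attacked by (1,5)→{5}; (2,9)→{2,9}; (3,2)→{2,8}; (4,4)→{4,9}; (5,7)→{3,7}; (6,3)→{3,6}; (7,8)→{6,8}; (8,6)→{5,6,7}. Safe: 1. Place at column 1.
Columns [5, 9, 2, 4, 7, 3, 8, 6, 1], r−c [-4, -7, 1, 0, -2, 3, -1, 2, 8], r+c [6, 11, 5, 8, 12, 9, 15, 14, 10] are all distinct, so no two queens attack.

(1,5) (2,9) (3,2) (4,4) (5,7) (6,3) (7,8) (8,6) (9,1)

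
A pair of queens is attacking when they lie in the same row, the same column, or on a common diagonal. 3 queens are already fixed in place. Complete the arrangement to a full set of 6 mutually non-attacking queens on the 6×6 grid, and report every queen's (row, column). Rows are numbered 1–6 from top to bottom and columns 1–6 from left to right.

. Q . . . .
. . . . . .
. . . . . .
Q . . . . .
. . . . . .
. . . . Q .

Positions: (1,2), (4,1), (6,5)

(1,2) (2,4) (3,6) (4,1) (5,3) (6,5)

Row 2: attacked by (1,2)→{1,2,3}; (4,1)→{1,3}; (6,5)→{1,5}. Safe: 4, 6. Place at column 4.
Row 3: attacked by (1,2)→{2,4}; (2,4)→{3,4,5}; (4,1)→{1,2}; (6,5)→{2,5}. Safe: 6. Place at column 6.
Row 5: attacked by (1,2)→{2,6}; (2,4)→{1,4}; (3,6)→{4,6}; (4,1)→{1,2}; (6,5)→{4,5,6}. Safe: 3. Place at column 3.
Columns [2, 4, 6, 1, 3, 5], r−c [-1, -2, -3, 3, 2, 1], r+c [3, 6, 9, 5, 8, 11] are all distinct, so no two queens attack.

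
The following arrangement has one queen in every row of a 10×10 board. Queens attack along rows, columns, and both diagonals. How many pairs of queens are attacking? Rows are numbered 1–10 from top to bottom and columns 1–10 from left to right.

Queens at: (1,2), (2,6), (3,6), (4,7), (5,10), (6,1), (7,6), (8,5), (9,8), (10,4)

Same column: (2,6)–(3,6) (column 6); (2,6)–(7,6) (column 6); (3,6)–(7,6) (column 6).
Same diagonal: (3,6)–(4,7) (|3−4| = |6−7| = 1); (7,6)–(8,5) (|7−8| = |6−5| = 1); (7,6)–(9,8) (|7−9| = |6−8| = 2).
Total attacking pairs: 6.

6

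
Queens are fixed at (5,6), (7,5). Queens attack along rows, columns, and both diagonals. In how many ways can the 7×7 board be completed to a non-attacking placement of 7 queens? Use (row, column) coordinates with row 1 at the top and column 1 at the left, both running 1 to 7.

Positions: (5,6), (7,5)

2

Branch on row 1: col 1 → 1; col 3 → 1; col 4 → 0; col 7 → 0.
Sum: 1 + 1 + 0 + 0 = 2.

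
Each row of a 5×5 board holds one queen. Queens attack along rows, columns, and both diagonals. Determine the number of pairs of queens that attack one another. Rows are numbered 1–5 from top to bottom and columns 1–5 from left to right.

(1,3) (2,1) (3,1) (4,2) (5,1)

6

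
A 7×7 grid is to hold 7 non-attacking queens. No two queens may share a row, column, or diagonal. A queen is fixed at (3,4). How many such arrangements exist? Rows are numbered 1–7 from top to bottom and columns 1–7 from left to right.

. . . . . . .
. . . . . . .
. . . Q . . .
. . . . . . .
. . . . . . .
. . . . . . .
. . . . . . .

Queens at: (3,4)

Branch on row 1: col 1 → 1; col 3 → 1; col 5 → 1; col 7 → 1.
Sum: 1 + 1 + 1 + 1 = 4.

4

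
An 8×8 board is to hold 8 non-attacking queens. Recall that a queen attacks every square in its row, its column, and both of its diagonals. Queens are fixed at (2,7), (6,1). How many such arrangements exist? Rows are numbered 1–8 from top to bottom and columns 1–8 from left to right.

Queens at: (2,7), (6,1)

Branch on row 1: col 2 → 0; col 3 → 1; col 4 → 1; col 5 → 3.
Sum: 0 + 1 + 1 + 3 = 5.

5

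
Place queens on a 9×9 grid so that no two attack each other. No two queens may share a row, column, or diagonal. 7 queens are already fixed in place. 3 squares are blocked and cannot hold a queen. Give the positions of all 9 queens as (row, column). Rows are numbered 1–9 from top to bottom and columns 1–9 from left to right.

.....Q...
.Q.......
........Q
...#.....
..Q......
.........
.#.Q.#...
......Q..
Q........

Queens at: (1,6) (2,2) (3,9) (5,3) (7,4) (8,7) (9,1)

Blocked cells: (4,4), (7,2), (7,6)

(1,6) (2,2) (3,9) (4,5) (5,3) (6,8) (7,4) (8,7) (9,1)

Row 4: attacked by (1,6)→{3,6,9}; (2,2)→{2,4}; (3,9)→{8,9}; (5,3)→{2,3,4}; (7,4)→{1,4,7}; (8,7)→{3,7}; (9,1)→{1,6}. Blocked: 4. Safe: 5. Place at column 5.
Row 6: attacked by (1,6)→{1,6}; (2,2)→{2,6}; (3,9)→{6,9}; (4,5)→{3,5,7}; (5,3)→{2,3,4}; (7,4)→{3,4,5}; (8,7)→{5,7,9}; (9,1)→{1,4}. Safe: 8. Place at column 8.
Columns [6, 2, 9, 5, 3, 8, 4, 7, 1], r−c [-5, 0, -6, -1, 2, -2, 3, 1, 8], r+c [7, 4, 12, 9, 8, 14, 11, 15, 10] are all distinct, so no two queens attack.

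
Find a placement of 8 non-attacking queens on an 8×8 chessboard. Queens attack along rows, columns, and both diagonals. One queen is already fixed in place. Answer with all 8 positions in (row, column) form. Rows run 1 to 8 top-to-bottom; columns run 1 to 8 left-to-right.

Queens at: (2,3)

Row 1: attacked by (2,3)→{2,3,4}. Safe: 1, 5, 6, 7, 8. Place at column 8.
Row 3: attacked by (1,8)→{6,8}; (2,3)→{2,3,4}. Safe: 1, 5, 7. Place at column 1.
Row 4: attacked by (1,8)→{5,8}; (2,3)→{1,3,5}; (3,1)→{1,2}. Safe: 4, 6, 7. Place at column 6.
Row 5: attacked by (1,8)→{4,8}; (2,3)→{3,6}; (3,1)→{1,3}; (4,6)→{5,6,7}. Safe: 2. Place at column 2.
Row 6: attacked by (1,8)→{3,8}; (2,3)→{3,7}; (3,1)→{1,4}; (4,6)→{4,6,8}; (5,2)→{1,2,3}. Safe: 5. Place at column 5.
Row 7: attacked by (1,8)→{2,8}; (2,3)→{3,8}; (3,1)→{1,5}; (4,6)→{3,6}; (5,2)→{2,4}; (6,5)→{4,5,6}. Safe: 7. Place at column 7.
Row 8: attacked by (1,8)→{1,8}; (2,3)→{3}; (3,1)→{1,6}; (4,6)→{2,6}; (5,2)→{2,5}; (6,5)→{3,5,7}; (7,7)→{6,7,8}. Safe: 4. Place at column 4.
Columns [8, 3, 1, 6, 2, 5, 7, 4], r−c [-7, -1, 2, -2, 3, 1, 0, 4], r+c [9, 5, 4, 10, 7, 11, 14, 12] are all distinct, so no two queens attack.

(1,8) (2,3) (3,1) (4,6) (5,2) (6,5) (7,7) (8,4)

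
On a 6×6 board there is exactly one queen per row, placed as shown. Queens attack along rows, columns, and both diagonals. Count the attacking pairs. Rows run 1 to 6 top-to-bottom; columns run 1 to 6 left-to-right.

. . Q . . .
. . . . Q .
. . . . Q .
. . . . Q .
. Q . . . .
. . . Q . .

5

Same column: (2,5)–(3,5) (column 5); (2,5)–(4,5) (column 5); (3,5)–(4,5) (column 5).
Same diagonal: (1,3)–(3,5) (|1−3| = |3−5| = 2); (2,5)–(5,2) (|2−5| = |5−2| = 3).
Total attacking pairs: 5.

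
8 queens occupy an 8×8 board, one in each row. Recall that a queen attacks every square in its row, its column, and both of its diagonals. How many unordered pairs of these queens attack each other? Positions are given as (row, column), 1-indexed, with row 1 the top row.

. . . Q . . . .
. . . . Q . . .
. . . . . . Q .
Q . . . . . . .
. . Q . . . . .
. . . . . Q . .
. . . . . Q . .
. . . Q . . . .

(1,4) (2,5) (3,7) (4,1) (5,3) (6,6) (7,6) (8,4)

Same column: (1,4)–(8,4) (column 4); (6,6)–(7,6) (column 6).
Same diagonal: (1,4)–(2,5) (|1−2| = |4−5| = 1); (1,4)–(4,1) (|1−4| = |4−1| = 3); (6,6)–(8,4) (|6−8| = |6−4| = 2).
Total attacking pairs: 5.

5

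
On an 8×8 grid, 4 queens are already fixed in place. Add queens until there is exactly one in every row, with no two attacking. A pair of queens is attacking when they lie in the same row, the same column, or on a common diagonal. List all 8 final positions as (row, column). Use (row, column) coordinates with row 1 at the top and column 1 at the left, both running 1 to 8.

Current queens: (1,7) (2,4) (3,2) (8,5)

Row 4: attacked by (1,7)→{4,7}; (2,4)→{2,4,6}; (3,2)→{1,2,3}; (8,5)→{1,5}. Safe: 8. Place at column 8.
Row 5: attacked by (1,7)→{3,7}; (2,4)→{1,4,7}; (3,2)→{2,4}; (4,8)→{7,8}; (8,5)→{2,5,8}. Safe: 6. Place at column 6.
Row 6: attacked by (1,7)→{2,7}; (2,4)→{4,8}; (3,2)→{2,5}; (4,8)→{6,8}; (5,6)→{5,6,7}; (8,5)→{3,5,7}. Safe: 1. Place at column 1.
Row 7: attacked by (1,7)→{1,7}; (2,4)→{4}; (3,2)→{2,6}; (4,8)→{5,8}; (5,6)→{4,6,8}; (6,1)→{1,2}; (8,5)→{4,5,6}. Safe: 3. Place at column 3.
Columns [7, 4, 2, 8, 6, 1, 3, 5], r−c [-6, -2, 1, -4, -1, 5, 4, 3], r+c [8, 6, 5, 12, 11, 7, 10, 13] are all distinct, so no two queens attack.

(1,7) (2,4) (3,2) (4,8) (5,6) (6,1) (7,3) (8,5)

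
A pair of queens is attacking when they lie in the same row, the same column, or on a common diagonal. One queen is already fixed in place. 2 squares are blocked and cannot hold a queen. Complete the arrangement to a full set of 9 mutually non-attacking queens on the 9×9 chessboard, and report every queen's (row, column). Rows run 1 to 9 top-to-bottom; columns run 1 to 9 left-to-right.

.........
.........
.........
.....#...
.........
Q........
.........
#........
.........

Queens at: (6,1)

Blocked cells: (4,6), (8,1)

Row 1: attacked by (6,1)→{1,6}. Safe: 2, 3, 4, 5, 7, 8, 9. Place at column 7.
Row 2: attacked by (1,7)→{6,7,8}; (6,1)→{1,5}. Safe: 2, 3, 4, 9. Place at column 3.
Row 3: attacked by (1,7)→{5,7,9}; (2,3)→{2,3,4}; (6,1)→{1,4}. Safe: 6, 8. Place at column 6.
Row 4: attacked by (1,7)→{4,7}; (2,3)→{1,3,5}; (3,6)→{5,6,7}; (6,1)→{1,3}. Blocked: 6. Safe: 2, 8, 9. Place at column 2.
Row 5: attacked by (1,7)→{3,7}; (2,3)→{3,6}; (3,6)→{4,6,8}; (4,2)→{1,2,3}; (6,1)→{1,2}. Safe: 5, 9. Place at column 5.
Row 7: attacked by (1,7)→{1,7}; (2,3)→{3,8}; (3,6)→{2,6}; (4,2)→{2,5}; (5,5)→{3,5,7}; (6,1)→{1,2}. Safe: 4, 9. Place at column 9.
Row 8: attacked by (1,7)→{7}; (2,3)→{3,9}; (3,6)→{1,6}; (4,2)→{2,6}; (5,5)→{2,5,8}; (6,1)→{1,3}; (7,9)→{8,9}. Blocked: 1. Safe: 4. Place at column 4.
Row 9: attacked by (1,7)→{7}; (2,3)→{3}; (3,6)→{6}; (4,2)→{2,7}; (5,5)→{1,5,9}; (6,1)→{1,4}; (7,9)→{7,9}; (8,4)→{3,4,5}. Safe: 8. Place at column 8.
Columns [7, 3, 6, 2, 5, 1, 9, 4, 8], r−c [-6, -1, -3, 2, 0, 5, -2, 4, 1], r+c [8, 5, 9, 6, 10, 7, 16, 12, 17] are all distinct, so no two queens attack.

(1,7) (2,3) (3,6) (4,2) (5,5) (6,1) (7,9) (8,4) (9,8)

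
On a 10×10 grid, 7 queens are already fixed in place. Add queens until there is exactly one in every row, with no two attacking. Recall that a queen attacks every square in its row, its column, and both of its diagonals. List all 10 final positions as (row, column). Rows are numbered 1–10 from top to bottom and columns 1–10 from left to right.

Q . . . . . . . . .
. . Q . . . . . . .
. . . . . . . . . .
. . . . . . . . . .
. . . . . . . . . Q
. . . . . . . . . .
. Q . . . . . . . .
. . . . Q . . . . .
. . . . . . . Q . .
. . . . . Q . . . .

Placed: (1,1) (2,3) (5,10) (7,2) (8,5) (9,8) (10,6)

(1,1) (2,3) (3,9) (4,7) (5,10) (6,4) (7,2) (8,5) (9,8) (10,6)

Row 3: attacked by (1,1)→{1,3}; (2,3)→{2,3,4}; (5,10)→{8,10}; (7,2)→{2,6}; (8,5)→{5,10}; (9,8)→{2,8}; (10,6)→{6}. Safe: 7, 9. Place at column 9.
Row 4: attacked by (1,1)→{1,4}; (2,3)→{1,3,5}; (3,9)→{8,9,10}; (5,10)→{9,10}; (7,2)→{2,5}; (8,5)→{1,5,9}; (9,8)→{3,8}; (10,6)→{6}. Safe: 7. Place at column 7.
Row 6: attacked by (1,1)→{1,6}; (2,3)→{3,7}; (3,9)→{6,9}; (4,7)→{5,7,9}; (5,10)→{9,10}; (7,2)→{1,2,3}; (8,5)→{3,5,7}; (9,8)→{5,8}; (10,6)→{2,6,10}. Safe: 4. Place at column 4.
Columns [1, 3, 9, 7, 10, 4, 2, 5, 8, 6], r−c [0, -1, -6, -3, -5, 2, 5, 3, 1, 4], r+c [2, 5, 12, 11, 15, 10, 9, 13, 17, 16] are all distinct, so no two queens attack.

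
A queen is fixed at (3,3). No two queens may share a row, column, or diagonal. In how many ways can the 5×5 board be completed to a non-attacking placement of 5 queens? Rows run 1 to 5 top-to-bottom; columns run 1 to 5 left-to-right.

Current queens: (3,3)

Branch on row 1: col 2 → 1; col 4 → 1.
Sum: 1 + 1 = 2.

2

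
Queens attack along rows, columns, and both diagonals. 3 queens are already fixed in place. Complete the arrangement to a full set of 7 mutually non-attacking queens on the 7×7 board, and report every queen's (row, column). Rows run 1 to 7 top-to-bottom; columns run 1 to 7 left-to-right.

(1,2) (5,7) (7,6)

Row 2: attacked by (1,2)→{1,2,3}; (5,7)→{4,7}; (7,6)→{1,6}. Safe: 5. Place at column 5.
Row 3: attacked by (1,2)→{2,4}; (2,5)→{4,5,6}; (5,7)→{5,7}; (7,6)→{2,6}. Safe: 1, 3. Place at column 1.
Row 4: attacked by (1,2)→{2,5}; (2,5)→{3,5,7}; (3,1)→{1,2}; (5,7)→{6,7}; (7,6)→{3,6}. Safe: 4. Place at column 4.
Row 6: attacked by (1,2)→{2,7}; (2,5)→{1,5}; (3,1)→{1,4}; (4,4)→{2,4,6}; (5,7)→{6,7}; (7,6)→{5,6,7}. Safe: 3. Place at column 3.
Columns [2, 5, 1, 4, 7, 3, 6], r−c [-1, -3, 2, 0, -2, 3, 1], r+c [3, 7, 4, 8, 12, 9, 13] are all distinct, so no two queens attack.

(1,2) (2,5) (3,1) (4,4) (5,7) (6,3) (7,6)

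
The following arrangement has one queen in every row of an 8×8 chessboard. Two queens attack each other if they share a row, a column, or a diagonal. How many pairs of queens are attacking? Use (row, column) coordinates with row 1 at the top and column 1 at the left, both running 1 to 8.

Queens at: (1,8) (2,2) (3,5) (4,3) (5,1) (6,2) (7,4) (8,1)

5

Same column: (2,2)–(6,2) (column 2); (5,1)–(8,1) (column 1).
Same diagonal: (1,8)–(8,1) (|1−8| = |8−1| = 7); (3,5)–(6,2) (|3−6| = |5−2| = 3); (5,1)–(6,2) (|5−6| = |1−2| = 1).
Total attacking pairs: 5.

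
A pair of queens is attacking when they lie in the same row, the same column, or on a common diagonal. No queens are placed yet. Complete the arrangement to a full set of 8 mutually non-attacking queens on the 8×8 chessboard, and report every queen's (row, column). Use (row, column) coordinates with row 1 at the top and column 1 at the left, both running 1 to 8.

Row 1: Safe: 1, 2, 3, 4, 5, 6, 7, 8. Place at column 2.
Row 2: attacked by (1,2)→{1,2,3}. Safe: 4, 5, 6, 7, 8. Place at column 7.
Row 3: attacked by (1,2)→{2,4}; (2,7)→{6,7,8}. Safe: 1, 3, 5. Place at column 3.
Row 4: attacked by (1,2)→{2,5}; (2,7)→{5,7}; (3,3)→{2,3,4}. Safe: 1, 6, 8. Place at column 6.
Row 5: attacked by (1,2)→{2,6}; (2,7)→{4,7}; (3,3)→{1,3,5}; (4,6)→{5,6,7}. Safe: 8. Place at column 8.
Row 6: attacked by (1,2)→{2,7}; (2,7)→{3,7}; (3,3)→{3,6}; (4,6)→{4,6,8}; (5,8)→{7,8}. Safe: 1, 5. Place at column 5.
Row 7: attacked by (1,2)→{2,8}; (2,7)→{2,7}; (3,3)→{3,7}; (4,6)→{3,6}; (5,8)→{6,8}; (6,5)→{4,5,6}. Safe: 1. Place at column 1.
Row 8: attacked by (1,2)→{2}; (2,7)→{1,7}; (3,3)→{3,8}; (4,6)→{2,6}; (5,8)→{5,8}; (6,5)→{3,5,7}; (7,1)→{1,2}. Safe: 4. Place at column 4.
Columns [2, 7, 3, 6, 8, 5, 1, 4], r−c [-1, -5, 0, -2, -3, 1, 6, 4], r+c [3, 9, 6, 10, 13, 11, 8, 12] are all distinct, so no two queens attack.

(1,2) (2,7) (3,3) (4,6) (5,8) (6,5) (7,1) (8,4)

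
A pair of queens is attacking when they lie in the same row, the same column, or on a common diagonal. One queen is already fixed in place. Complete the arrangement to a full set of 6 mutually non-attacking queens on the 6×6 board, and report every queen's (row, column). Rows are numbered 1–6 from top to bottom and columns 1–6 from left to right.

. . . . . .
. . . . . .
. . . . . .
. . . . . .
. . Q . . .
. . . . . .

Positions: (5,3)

Row 1: attacked by (5,3)→{3}. Safe: 1, 2, 4, 5, 6. Place at column 2.
Row 2: attacked by (1,2)→{1,2,3}; (5,3)→{3,6}. Safe: 4, 5. Place at column 4.
Row 3: attacked by (1,2)→{2,4}; (2,4)→{3,4,5}; (5,3)→{1,3,5}. Safe: 6. Place at column 6.
Row 4: attacked by (1,2)→{2,5}; (2,4)→{2,4,6}; (3,6)→{5,6}; (5,3)→{2,3,4}. Safe: 1. Place at column 1.
Row 6: attacked by (1,2)→{2}; (2,4)→{4}; (3,6)→{3,6}; (4,1)→{1,3}; (5,3)→{2,3,4}. Safe: 5. Place at column 5.
Columns [2, 4, 6, 1, 3, 5], r−c [-1, -2, -3, 3, 2, 1], r+c [3, 6, 9, 5, 8, 11] are all distinct, so no two queens attack.

(1,2) (2,4) (3,6) (4,1) (5,3) (6,5)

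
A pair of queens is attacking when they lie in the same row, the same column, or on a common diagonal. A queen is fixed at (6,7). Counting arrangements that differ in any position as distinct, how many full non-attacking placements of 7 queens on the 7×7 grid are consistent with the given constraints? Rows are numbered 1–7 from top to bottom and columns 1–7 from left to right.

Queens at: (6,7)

Branch on row 1: col 1 → 1; col 3 → 2; col 4 → 2; col 5 → 1; col 6 → 1.
Sum: 1 + 2 + 2 + 1 + 1 = 7.

7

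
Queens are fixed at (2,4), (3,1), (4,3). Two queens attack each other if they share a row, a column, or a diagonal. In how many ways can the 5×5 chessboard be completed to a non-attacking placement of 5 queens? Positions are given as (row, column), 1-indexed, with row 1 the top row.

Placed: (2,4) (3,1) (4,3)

1

Branch on row 1: col 2 → 1.
Sum: 1 = 1.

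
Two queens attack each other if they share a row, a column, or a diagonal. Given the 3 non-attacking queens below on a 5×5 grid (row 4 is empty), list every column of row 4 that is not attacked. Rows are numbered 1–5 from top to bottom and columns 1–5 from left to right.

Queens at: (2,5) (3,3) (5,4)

columns 1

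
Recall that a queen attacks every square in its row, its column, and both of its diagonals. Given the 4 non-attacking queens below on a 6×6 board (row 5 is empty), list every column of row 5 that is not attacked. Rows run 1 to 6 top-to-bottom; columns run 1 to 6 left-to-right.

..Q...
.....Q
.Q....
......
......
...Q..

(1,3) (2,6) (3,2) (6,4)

columns 1

(1,3) attacks row 5 at column 3.
(2,6) attacks row 5 at column 6 and diagonals 3.
(3,2) attacks row 5 at column 2 and diagonals 4.
(6,4) attacks row 5 at column 4 and diagonals 3, 5.
Attacked columns: {2, 3, 4, 5, 6}. Safe: {1}.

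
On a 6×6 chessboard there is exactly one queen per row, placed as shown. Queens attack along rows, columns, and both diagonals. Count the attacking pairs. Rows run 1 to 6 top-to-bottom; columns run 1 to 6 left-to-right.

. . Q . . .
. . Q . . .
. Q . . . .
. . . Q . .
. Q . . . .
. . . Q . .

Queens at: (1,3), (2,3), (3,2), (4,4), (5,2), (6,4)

Same column: (1,3)–(2,3) (column 3); (3,2)–(5,2) (column 2); (4,4)–(6,4) (column 4).
Same diagonal: (2,3)–(3,2) (|2−3| = |3−2| = 1).
Total attacking pairs: 4.

4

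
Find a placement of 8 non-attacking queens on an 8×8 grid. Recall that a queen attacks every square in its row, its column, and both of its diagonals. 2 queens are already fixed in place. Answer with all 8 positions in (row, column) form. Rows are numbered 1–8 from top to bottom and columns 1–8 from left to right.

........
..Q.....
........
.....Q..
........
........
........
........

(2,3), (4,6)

Row 1: attacked by (2,3)→{2,3,4}; (4,6)→{3,6}. Safe: 1, 5, 7, 8. Place at column 8.
Row 3: attacked by (1,8)→{6,8}; (2,3)→{2,3,4}; (4,6)→{5,6,7}. Safe: 1. Place at column 1.
Row 5: attacked by (1,8)→{4,8}; (2,3)→{3,6}; (3,1)→{1,3}; (4,6)→{5,6,7}. Safe: 2. Place at column 2.
Row 6: attacked by (1,8)→{3,8}; (2,3)→{3,7}; (3,1)→{1,4}; (4,6)→{4,6,8}; (5,2)→{1,2,3}. Safe: 5. Place at column 5.
Row 7: attacked by (1,8)→{2,8}; (2,3)→{3,8}; (3,1)→{1,5}; (4,6)→{3,6}; (5,2)→{2,4}; (6,5)→{4,5,6}. Safe: 7. Place at column 7.
Row 8: attacked by (1,8)→{1,8}; (2,3)→{3}; (3,1)→{1,6}; (4,6)→{2,6}; (5,2)→{2,5}; (6,5)→{3,5,7}; (7,7)→{6,7,8}. Safe: 4. Place at column 4.
Columns [8, 3, 1, 6, 2, 5, 7, 4], r−c [-7, -1, 2, -2, 3, 1, 0, 4], r+c [9, 5, 4, 10, 7, 11, 14, 12] are all distinct, so no two queens attack.

(1,8) (2,3) (3,1) (4,6) (5,2) (6,5) (7,7) (8,4)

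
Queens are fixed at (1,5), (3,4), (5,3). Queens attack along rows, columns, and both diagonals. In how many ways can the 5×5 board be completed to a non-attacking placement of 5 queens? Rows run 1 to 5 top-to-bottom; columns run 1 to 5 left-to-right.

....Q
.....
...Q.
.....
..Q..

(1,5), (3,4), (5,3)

1

Branch on row 2: col 1 → 0; col 2 → 1.
Sum: 0 + 1 = 1.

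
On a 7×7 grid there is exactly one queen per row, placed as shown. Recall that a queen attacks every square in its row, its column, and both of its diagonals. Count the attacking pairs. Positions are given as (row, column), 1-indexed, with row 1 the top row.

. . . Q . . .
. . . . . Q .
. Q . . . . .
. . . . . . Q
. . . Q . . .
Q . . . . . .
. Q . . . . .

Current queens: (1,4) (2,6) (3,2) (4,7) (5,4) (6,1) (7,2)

Same column: (1,4)–(5,4) (column 4); (3,2)–(7,2) (column 2).
Same diagonal: (1,4)–(3,2) (|1−3| = |4−2| = 2); (1,4)–(4,7) (|1−4| = |4−7| = 3); (3,2)–(5,4) (|3−5| = |2−4| = 2); (5,4)–(7,2) (|5−7| = |4−2| = 2); (6,1)–(7,2) (|6−7| = |1−2| = 1).
Total attacking pairs: 7.

7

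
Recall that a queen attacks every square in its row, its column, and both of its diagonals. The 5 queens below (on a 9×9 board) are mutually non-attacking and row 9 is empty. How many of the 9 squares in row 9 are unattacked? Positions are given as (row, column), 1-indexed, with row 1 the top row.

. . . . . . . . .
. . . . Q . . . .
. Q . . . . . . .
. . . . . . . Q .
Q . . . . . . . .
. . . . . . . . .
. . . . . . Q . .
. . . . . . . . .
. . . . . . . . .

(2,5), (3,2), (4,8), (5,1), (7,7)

2

(2,5) attacks row 9 at column 5.
(3,2) attacks row 9 at column 2 and diagonals 8.
(4,8) attacks row 9 at column 8 and diagonals 3.
(5,1) attacks row 9 at column 1 and diagonals 5.
(7,7) attacks row 9 at column 7 and diagonals 5, 9.
Attacked columns: {1, 2, 3, 5, 7, 8, 9}. Safe: {4, 6}.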